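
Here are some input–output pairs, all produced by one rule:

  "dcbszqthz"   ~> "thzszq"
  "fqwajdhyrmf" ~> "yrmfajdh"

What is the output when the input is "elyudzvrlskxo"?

lskxoudzvr

The rule is to delete the first 3 characters, then swap the front and back halves of the string.
For "elyudzvrlskxo", step one produces "udzvrlskxo"; step two turns that into "lskxoudzvr".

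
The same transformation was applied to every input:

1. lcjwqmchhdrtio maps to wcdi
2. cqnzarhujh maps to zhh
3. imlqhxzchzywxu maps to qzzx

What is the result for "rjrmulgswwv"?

What's happening: delete the first 2 characters, then keep one character in every 3, starting at position 2 (positions 2nd, 5th, 8th, ...).
For "rjrmulgswwv", step one produces "rmulgswwv"; step two turns that into "mgw".
(Check on "cqnzarhujh": → "nzarhujh" → "zhh" ✓)

mgw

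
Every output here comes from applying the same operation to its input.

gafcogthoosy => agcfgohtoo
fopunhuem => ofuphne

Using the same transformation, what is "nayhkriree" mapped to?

anhyrkri

Rule — swap each adjacent pair of characters (1↔2, 3↔4, ...), then delete the last 2 characters.
Applying that to "nayhkriree" gives "anhyrkri".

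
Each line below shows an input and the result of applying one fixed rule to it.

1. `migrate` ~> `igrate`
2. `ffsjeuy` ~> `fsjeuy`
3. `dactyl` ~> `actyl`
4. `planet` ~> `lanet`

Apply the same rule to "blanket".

The transformation: delete the first character.
For "blanket" the result is "lanket".

lanket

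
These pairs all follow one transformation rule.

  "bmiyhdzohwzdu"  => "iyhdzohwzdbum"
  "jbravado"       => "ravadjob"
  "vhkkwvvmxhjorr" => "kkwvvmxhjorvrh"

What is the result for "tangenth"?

The rule is to swap the first and last characters, then move the first 2 characters to the end (rotate left by 2).
"tangenth" → "hangentt" → "ngenttha".

ngenttha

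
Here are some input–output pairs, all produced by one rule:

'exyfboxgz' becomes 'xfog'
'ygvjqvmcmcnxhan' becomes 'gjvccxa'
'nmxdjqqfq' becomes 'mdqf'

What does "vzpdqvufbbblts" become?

zdvfbls

What's happening: keep every other character starting from the second (positions 2nd, 4th, 6th, ...).
For "vzpdqvufbbblts" the result is "zdvfbls".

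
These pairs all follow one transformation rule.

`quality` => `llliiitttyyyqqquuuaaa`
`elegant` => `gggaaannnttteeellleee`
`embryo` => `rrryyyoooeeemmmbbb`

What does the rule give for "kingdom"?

The rule is to move the first 3 characters to the end (rotate left by 3), then repeat every character 3 times.
For "kingdom", step one produces "gdomkin"; step two turns that into "gggdddooommmkkkiiinnn".
(Check on "quality": → "lityqua" → "llliiitttyyyqqquuuaaa" ✓)

gggdddooommmkkkiiinnn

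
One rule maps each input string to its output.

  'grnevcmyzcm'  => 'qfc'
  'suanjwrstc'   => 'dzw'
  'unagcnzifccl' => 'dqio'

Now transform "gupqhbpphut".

In each case the input is transformed by: keep one character in every 3, starting at position 3 (positions 3rd, 6th, 9th, ...), then shift every letter 3 places forward in the alphabet (wrapping around).
On "gupqhbpphut": the first step gives "pbh", and the second then gives "sek".

sek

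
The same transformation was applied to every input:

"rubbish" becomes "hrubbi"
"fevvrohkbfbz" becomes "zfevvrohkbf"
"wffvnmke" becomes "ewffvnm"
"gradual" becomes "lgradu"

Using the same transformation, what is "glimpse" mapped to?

The pattern: move the last 2 characters to the front (rotate right by 2), then delete the first character.
Applying that to "glimpse" gives "eglimp".

eglimp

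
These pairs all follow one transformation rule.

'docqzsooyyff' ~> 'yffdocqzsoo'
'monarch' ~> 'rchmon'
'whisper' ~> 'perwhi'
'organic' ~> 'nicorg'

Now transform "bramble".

blebra

What's happening: move the last 3 characters to the front (rotate right by 3), then delete the last character.
"bramble" → "blebram" → "blebra".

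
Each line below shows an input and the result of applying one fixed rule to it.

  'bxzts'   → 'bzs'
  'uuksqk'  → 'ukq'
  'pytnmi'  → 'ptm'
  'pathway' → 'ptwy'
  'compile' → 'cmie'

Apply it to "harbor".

What's happening: keep every other character starting from the first (positions 1st, 3rd, 5th, ...).
"harbor" → "hro".

hro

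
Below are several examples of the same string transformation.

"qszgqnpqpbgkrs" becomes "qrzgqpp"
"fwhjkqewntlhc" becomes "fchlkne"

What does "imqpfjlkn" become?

Each output is the input with this applied: keep every other character starting from the first (positions 1st, 3rd, 5th, ...), then take characters alternately from the front and the back (1st, last, 2nd, 2nd-last, ...).
On "imqpfjlkn": the first step gives "iqfln", and the second then gives "inqlf".

inqlf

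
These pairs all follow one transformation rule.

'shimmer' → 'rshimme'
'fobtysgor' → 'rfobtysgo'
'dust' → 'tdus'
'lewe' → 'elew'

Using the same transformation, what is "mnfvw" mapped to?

Looking at the pairs, the operation is to move the last character to the front.
Applying that to "mnfvw" gives "wmnfv".

wmnfv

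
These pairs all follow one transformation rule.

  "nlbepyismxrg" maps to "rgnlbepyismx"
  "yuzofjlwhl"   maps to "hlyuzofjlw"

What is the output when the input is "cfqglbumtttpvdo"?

The pattern: move the last 2 characters to the front (rotate right by 2).
On "cfqglbumtttpvdo" that produces "docfqglbumtttpv".

docfqglbumtttpv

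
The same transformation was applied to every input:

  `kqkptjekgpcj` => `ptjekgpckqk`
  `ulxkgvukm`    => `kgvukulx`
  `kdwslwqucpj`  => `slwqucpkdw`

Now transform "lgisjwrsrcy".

sjwrsrclgi

Rule — delete the last character, then move the first 3 characters to the end (rotate left by 3).
"lgisjwrsrcy" → "lgisjwrsrc" → "sjwrsrclgi".
(Check on "ulxkgvukm": → "ulxkgvuk" → "kgvukulx" ✓)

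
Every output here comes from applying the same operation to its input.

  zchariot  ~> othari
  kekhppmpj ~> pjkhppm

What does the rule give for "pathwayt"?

Looking at the pairs, the operation is to delete the first 2 characters, then move the last 2 characters to the front (rotate right by 2).
For "pathwayt", step one produces "thwayt"; step two turns that into "ytthwa".

ytthwa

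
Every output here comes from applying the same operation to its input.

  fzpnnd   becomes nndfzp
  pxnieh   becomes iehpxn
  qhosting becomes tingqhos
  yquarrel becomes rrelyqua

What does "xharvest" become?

vestxhar

What's happening: swap the front and back halves of the string.
Doing the same to "xharvest": "vestxhar".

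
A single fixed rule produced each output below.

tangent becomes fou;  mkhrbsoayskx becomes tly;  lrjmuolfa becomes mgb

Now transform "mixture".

Rule — shift every letter 1 place forward in the alphabet (wrapping around), then keep only the last 3 characters.
Applying both steps to "mixture": "njyuvsf", then "vsf".

vsf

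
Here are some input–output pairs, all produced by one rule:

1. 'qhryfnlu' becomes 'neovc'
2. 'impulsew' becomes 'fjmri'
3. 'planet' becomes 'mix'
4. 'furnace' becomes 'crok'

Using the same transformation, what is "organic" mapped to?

lodx

The pattern: delete the last 3 characters, then shift every letter 3 places backward in the alphabet (wrapping around).
Working it through for "organic": intermediate "orga", final "lodx".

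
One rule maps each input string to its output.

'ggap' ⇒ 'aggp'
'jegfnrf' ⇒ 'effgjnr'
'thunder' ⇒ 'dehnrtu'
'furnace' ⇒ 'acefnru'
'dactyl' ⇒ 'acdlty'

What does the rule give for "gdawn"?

The transformation: sort the characters into alphabetical order.
For "gdawn" the result is "adgnw".

adgnw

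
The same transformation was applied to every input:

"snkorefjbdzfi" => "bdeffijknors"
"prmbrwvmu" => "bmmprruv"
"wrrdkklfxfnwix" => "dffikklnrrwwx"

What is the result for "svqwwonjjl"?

jjlnoqsvw

In each case the input is transformed by: sort the characters into alphabetical order, then delete the last character.
Working it through for "svqwwonjjl": intermediate "jjlnoqsvww", final "jjlnoqsvw".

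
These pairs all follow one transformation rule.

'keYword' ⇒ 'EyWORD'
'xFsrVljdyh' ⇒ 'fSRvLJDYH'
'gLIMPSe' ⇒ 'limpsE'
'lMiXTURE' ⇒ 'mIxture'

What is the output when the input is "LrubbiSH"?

RUBBIsh

The rule is to delete the first character, then flip the case of every letter.
"LrubbiSH" → "rubbiSH" → "RUBBIsh".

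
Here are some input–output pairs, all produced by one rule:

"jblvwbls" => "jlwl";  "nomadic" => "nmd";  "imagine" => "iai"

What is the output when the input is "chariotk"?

cait

What's happening: move the last character to the front, then keep every other character starting from the second (positions 2nd, 4th, 6th, ...).
Applying both steps to "chariotk": "kchariot", then "cait".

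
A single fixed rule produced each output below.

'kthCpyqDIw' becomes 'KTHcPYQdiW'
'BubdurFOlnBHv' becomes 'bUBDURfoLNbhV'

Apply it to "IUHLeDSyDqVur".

iuhlEdsYdQvUR

The transformation: flip the case of every letter.
Doing the same to "IUHLeDSyDqVur": "iuhlEdsYdQvUR".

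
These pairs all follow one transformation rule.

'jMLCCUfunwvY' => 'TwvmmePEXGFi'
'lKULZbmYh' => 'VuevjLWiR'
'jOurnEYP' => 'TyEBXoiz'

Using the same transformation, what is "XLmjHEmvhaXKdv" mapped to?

hvWTroWFRKhuNF

What's happening: shift every letter 10 places forward in the alphabet (wrapping around), then flip the case of every letter.
For "XLmjHEmvhaXKdv", step one produces "HVwtROwfrkHUnf"; step two turns that into "hvWTroWFRKhuNF".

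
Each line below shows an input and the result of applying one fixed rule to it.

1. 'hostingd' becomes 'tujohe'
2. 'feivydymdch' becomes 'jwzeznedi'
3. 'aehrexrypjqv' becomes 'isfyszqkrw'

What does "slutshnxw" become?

vutioyx

The pattern: shift every letter 1 place forward in the alphabet (wrapping around), then delete the first 2 characters.
Working it through for "slutshnxw": intermediate "tmvutioyx", final "vutioyx".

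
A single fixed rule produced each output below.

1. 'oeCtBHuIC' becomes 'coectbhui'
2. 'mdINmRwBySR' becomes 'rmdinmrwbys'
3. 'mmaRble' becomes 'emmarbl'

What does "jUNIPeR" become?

The pattern: move the last character to the front, then convert every letter to lowercase.
Starting from "jUNIPeR": after the first operation, "RjUNIPe"; after the second, "rjunipe".

rjunipe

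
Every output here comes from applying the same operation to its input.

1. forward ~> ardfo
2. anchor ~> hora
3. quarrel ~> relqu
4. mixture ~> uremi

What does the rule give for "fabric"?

ricf

The transformation: move the last 3 characters to the front (rotate right by 3), then delete the last 2 characters.
Starting from "fabric": after the first operation, "ricfab"; after the second, "ricf".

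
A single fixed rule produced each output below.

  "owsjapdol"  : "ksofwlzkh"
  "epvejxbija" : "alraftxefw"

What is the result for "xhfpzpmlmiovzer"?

The pattern: shift every letter 4 places backward in the alphabet (wrapping around).
Applying that to "xhfpzpmlmiovzer" gives "tdblvlihiekrvan".

tdblvlihiekrvan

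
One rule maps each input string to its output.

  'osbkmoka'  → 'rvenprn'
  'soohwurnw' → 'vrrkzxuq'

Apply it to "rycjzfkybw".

ubfmcinbe

What's happening: delete the last character, then shift every letter 3 places forward in the alphabet (wrapping around).
Starting from "rycjzfkybw": after the first operation, "rycjzfkyb"; after the second, "ubfmcinbe".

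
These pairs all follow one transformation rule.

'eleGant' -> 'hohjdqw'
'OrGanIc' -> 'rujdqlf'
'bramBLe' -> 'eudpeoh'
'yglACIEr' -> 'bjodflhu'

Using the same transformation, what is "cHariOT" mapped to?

In each case the input is transformed by: shift every letter 3 places forward in the alphabet (wrapping around), then convert every letter to lowercase.
On "cHariOT": the first step gives "fKdulRW", and the second then gives "fkdulrw".

fkdulrw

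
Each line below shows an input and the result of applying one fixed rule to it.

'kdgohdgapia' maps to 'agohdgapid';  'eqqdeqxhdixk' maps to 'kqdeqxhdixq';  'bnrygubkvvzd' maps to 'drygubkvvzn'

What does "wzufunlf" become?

Rule — delete the first character, then swap the first and last characters.
Applying both steps to "wzufunlf": "zufunlf", then "fufunlz".

fufunlz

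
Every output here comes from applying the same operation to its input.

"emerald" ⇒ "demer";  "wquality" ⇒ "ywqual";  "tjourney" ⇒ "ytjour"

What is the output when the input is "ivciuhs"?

sivci

The transformation: move the last 3 characters to the front (rotate right by 3), then delete the first 2 characters.
Starting from "ivciuhs": after the first operation, "uhsivci"; after the second, "sivci".
(Check on "wquality": → "itywqual" → "ywqual" ✓)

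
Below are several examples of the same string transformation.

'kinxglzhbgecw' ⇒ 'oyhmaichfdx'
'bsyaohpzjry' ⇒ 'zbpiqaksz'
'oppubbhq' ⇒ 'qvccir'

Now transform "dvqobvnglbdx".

rpcwohmcey

The rule is to shift every letter 1 place forward in the alphabet (wrapping around), then delete the first 2 characters.
For "dvqobvnglbdx", step one produces "ewrpcwohmcey"; step two turns that into "rpcwohmcey".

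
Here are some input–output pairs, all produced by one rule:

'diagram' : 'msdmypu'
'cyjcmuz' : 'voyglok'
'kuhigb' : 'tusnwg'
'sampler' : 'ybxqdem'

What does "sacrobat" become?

odanmfem

The pattern: move the first 2 characters to the end (rotate left by 2), then shift every letter 12 places forward in the alphabet (wrapping around).
"sacrobat" → "crobatsa" → "odanmfem".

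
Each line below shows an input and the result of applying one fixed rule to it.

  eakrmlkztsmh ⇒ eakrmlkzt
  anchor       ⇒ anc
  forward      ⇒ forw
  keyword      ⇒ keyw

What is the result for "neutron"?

neut

Each output is the input with this applied: delete the last 3 characters.
Applying that to "neutron" gives "neut".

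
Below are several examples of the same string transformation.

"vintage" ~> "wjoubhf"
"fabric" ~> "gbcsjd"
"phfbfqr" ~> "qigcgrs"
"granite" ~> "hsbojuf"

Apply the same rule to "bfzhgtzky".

The rule is to shift every letter 1 place forward in the alphabet (wrapping around).
"bfzhgtzky" → "cgaihualz".

cgaihualz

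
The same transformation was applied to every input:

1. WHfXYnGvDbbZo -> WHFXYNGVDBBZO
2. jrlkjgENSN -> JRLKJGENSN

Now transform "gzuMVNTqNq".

Each output is the input with this applied: convert every letter to uppercase.
On "gzuMVNTqNq" that produces "GZUMVNTQNQ".

GZUMVNTQNQ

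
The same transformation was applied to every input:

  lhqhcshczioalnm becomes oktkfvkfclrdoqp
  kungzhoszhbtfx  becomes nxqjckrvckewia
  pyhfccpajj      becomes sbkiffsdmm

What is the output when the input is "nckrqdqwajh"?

What's happening: shift every letter 3 places forward in the alphabet (wrapping around).
"nckrqdqwajh" → "qfnutgtzdmk".

qfnutgtzdmk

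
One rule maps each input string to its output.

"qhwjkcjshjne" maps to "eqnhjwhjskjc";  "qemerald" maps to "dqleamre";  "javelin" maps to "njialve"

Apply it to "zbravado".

The transformation: reverse the string, then take characters alternately from the front and the back (1st, last, 2nd, 2nd-last, ...).
Applying both steps to "zbravado": "odavarbz", then "ozdbarva".

ozdbarva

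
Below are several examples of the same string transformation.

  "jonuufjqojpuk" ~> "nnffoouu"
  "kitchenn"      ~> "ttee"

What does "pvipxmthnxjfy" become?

Each output is the input with this applied: keep one character in every 3, starting at position 3 (positions 3rd, 6th, 9th, ...), then double every character.
"pvipxmthnxjfy" → "imnf" → "iimmnnff".

iimmnnff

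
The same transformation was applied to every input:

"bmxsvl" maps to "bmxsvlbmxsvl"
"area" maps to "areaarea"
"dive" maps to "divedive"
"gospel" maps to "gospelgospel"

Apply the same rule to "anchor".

anchoranchor

Rule — write the whole string twice.
"anchor" → "anchoranchor".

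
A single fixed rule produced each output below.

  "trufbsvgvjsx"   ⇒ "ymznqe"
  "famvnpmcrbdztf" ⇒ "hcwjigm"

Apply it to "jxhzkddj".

egkq

What's happening: shift every letter 7 places forward in the alphabet (wrapping around), then keep every other character starting from the second (positions 2nd, 4th, 6th, ...).
Applying both steps to "jxhzkddj": "qeogrkkq", then "egkq".
(Check on "famvnpmcrbdztf": → "mhtcuwtjyikgam" → "hcwjigm" ✓)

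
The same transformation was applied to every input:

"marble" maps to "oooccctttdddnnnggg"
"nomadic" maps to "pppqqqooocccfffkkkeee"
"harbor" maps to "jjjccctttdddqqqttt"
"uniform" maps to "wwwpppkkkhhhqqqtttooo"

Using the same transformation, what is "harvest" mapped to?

Looking at the pairs, the operation is to shift every letter 2 places forward in the alphabet (wrapping around), then repeat every character 3 times.
Applying both steps to "harvest": "jctxguv", then "jjjccctttxxxggguuuvvv".

jjjccctttxxxggguuuvvv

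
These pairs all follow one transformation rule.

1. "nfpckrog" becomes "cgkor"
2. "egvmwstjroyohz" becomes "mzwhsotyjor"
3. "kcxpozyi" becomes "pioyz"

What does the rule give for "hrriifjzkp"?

Looking at the pairs, the operation is to delete the first 3 characters, then take characters alternately from the front and the back (1st, last, 2nd, 2nd-last, ...).
Starting from "hrriifjzkp": after the first operation, "iifjzkp"; after the second, "ipikfzj".

ipikfzj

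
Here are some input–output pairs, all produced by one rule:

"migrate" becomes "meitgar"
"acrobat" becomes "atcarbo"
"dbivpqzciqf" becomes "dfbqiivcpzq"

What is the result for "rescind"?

In each case the input is transformed by: take characters alternately from the front and the back (1st, last, 2nd, 2nd-last, ...).
So "rescind" becomes "rdensic".

rdensic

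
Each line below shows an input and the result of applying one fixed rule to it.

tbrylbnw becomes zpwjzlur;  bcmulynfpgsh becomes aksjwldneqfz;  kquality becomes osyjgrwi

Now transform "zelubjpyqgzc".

The pattern: shift every letter 2 places backward in the alphabet (wrapping around), then move the first character to the end.
For "zelubjpyqgzc", step one produces "xcjszhnwoexa"; step two turns that into "cjszhnwoexax".
(Check on "kquality": → "iosyjgrw" → "osyjgrwi" ✓)

cjszhnwoexax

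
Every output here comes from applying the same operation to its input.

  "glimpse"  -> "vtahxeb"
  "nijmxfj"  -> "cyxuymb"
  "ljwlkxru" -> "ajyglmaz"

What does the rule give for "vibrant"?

Looking at the pairs, the operation is to take characters alternately from the front and the back (1st, last, 2nd, 2nd-last, ...), then shift every letter 11 places backward in the alphabet (wrapping around).
Applying both steps to "vibrant": "vtinbar", then "kixcqpg".

kixcqpg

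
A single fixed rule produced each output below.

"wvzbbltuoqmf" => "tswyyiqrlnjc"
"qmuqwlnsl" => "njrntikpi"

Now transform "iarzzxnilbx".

The pattern: shift every letter 3 places backward in the alphabet (wrapping around).
Doing the same to "iarzzxnilbx": "fxowwukfiyu".

fxowwukfiyu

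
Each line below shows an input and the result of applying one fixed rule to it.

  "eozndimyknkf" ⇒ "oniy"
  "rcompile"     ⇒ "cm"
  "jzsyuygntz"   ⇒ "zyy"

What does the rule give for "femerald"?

ee

In each case the input is transformed by: keep every other character starting from the second (positions 2nd, 4th, 6th, ...), then delete the last 2 characters.
Working it through for "femerald": intermediate "eead", final "ee".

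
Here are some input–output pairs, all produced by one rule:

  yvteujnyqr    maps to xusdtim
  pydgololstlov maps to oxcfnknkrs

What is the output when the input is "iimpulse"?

The rule is to delete the last 3 characters, then shift every letter 1 place backward in the alphabet (wrapping around).
Starting from "iimpulse": after the first operation, "iimpu"; after the second, "hhlot".

hhlot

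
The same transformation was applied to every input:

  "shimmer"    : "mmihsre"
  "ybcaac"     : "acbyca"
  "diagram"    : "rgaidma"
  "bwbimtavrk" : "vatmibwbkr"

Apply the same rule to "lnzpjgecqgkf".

Rule — reverse the string, then move the first 2 characters to the end (rotate left by 2).
So "lnzpjgecqgkf" becomes "gqcegjpznlfk".

gqcegjpznlfk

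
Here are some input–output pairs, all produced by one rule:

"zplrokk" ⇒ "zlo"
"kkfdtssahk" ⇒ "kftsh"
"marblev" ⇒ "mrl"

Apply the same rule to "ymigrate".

The transformation: delete the last character, then keep every other character starting from the first (positions 1st, 3rd, 5th, ...).
On "ymigrate": the first step gives "ymigrat", and the second then gives "yirt".

yirt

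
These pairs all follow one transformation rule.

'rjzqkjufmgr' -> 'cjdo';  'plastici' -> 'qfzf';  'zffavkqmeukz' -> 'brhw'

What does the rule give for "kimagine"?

dfkb

Rule — shift every letter 3 places backward in the alphabet (wrapping around), then keep only the last 4 characters.
Starting from "kimagine": after the first operation, "hfjxdfkb"; after the second, "dfkb".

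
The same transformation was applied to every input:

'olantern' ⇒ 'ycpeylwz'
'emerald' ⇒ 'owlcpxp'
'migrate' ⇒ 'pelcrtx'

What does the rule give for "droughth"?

sesrfzco

The rule is to shift every letter 11 places forward in the alphabet (wrapping around), then reverse the string.
For "droughth" the result is "sesrfzco".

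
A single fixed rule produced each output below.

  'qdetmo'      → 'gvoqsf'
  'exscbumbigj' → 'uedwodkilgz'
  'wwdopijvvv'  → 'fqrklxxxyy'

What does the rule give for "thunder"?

What's happening: shift every letter 2 places forward in the alphabet (wrapping around), then move the first 2 characters to the end (rotate left by 2).
"thunder" → "wpfgtvj".

wpfgtvj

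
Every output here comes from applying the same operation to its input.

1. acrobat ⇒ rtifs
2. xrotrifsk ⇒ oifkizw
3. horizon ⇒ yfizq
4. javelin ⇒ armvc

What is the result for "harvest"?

The transformation: delete the last 2 characters, then shift every letter 9 places backward in the alphabet (wrapping around).
Applying both steps to "harvest": "harve", then "yrimv".

yrimv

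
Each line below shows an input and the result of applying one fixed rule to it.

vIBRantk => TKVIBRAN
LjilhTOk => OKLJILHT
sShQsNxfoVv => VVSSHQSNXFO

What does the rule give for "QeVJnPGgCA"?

CAQEVJNPGG

The rule is to move the last 2 characters to the front (rotate right by 2), then convert every letter to uppercase.
Doing the same to "QeVJnPGgCA": "CAQEVJNPGG".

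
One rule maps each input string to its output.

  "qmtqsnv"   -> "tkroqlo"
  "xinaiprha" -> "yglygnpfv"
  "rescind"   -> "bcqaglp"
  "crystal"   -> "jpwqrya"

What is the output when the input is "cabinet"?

The pattern: swap the first and last characters, then shift every letter 2 places backward in the alphabet (wrapping around).
Applying both steps to "cabinet": "tabinec", then "ryzglca".

ryzglca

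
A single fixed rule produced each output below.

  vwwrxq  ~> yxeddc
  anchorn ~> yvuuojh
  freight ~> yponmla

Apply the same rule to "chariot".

yvpojha

What's happening: shift every letter 7 places forward in the alphabet (wrapping around), then sort the characters into reverse alphabetical order.
Starting from "chariot": after the first operation, "johypva"; after the second, "yvpojha".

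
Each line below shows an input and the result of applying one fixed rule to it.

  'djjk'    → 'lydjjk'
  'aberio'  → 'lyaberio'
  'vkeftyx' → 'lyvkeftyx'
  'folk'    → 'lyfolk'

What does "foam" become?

lyfoam

The rule is to prepend "ly".
So "foam" becomes "lyfoam".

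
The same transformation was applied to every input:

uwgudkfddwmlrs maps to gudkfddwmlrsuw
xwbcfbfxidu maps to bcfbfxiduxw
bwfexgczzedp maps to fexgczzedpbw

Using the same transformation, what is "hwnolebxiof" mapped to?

The rule is to move the first 2 characters to the end (rotate left by 2).
"hwnolebxiof" → "nolebxiofhw".

nolebxiofhw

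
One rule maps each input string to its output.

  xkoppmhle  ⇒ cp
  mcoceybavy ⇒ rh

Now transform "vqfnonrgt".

Each output is the input with this applied: shift every letter 5 places forward in the alphabet (wrapping around), then keep only the first 2 characters.
On "vqfnonrgt": the first step gives "avkstswly", and the second then gives "av".
(Check on "xkoppmhle": → "cptuurmqj" → "cp" ✓)

av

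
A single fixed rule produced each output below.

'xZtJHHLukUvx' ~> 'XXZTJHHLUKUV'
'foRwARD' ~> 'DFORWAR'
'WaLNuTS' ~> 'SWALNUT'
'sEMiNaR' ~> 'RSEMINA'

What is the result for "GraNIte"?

What's happening: move the last character to the front, then convert every letter to uppercase.
Working it through for "GraNIte": intermediate "eGraNIt", final "EGRANIT".

EGRANIT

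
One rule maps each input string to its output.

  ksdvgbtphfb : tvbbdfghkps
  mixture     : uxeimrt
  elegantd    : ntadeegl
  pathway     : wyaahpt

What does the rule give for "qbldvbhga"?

Each output is the input with this applied: sort the characters into alphabetical order, then move the last 2 characters to the front (rotate right by 2).
For "qbldvbhga", step one produces "abbdghlqv"; step two turns that into "qvabbdghl".
(Check on "mixture": → "eimrtux" → "uxeimrt" ✓)

qvabbdghl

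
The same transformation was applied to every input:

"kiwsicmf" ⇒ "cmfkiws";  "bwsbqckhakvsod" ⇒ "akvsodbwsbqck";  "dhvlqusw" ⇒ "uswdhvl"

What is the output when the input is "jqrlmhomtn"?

omtnjqrlm

What's happening: swap the front and back halves of the string, then delete the first character.
Applying both steps to "jqrlmhomtn": "homtnjqrlm", then "omtnjqrlm".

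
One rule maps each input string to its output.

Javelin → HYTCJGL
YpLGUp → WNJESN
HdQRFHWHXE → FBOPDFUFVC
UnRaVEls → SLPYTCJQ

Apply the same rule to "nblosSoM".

LZJMQQMK

What's happening: shift every letter 2 places backward in the alphabet (wrapping around), then convert every letter to uppercase.
For "nblosSoM", step one produces "lzjmqQmK"; step two turns that into "LZJMQQMK".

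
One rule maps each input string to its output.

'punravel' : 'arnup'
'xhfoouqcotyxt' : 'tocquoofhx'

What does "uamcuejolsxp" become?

In each case the input is transformed by: delete the last 3 characters, then reverse the string.
Starting from "uamcuejolsxp": after the first operation, "uamcuejol"; after the second, "lojeucmau".

lojeucmau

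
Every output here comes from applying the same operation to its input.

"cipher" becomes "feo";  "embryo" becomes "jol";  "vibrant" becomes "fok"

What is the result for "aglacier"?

What's happening: keep every other character starting from the second (positions 2nd, 4th, 6th, ...), then shift every letter 3 places backward in the alphabet (wrapping around).
On "aglacier": the first step gives "gair", and the second then gives "dxfo".

dxfo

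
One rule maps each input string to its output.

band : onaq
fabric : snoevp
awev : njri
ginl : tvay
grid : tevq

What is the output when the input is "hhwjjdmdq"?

uujwwqzqd

The pattern: shift every letter 13 places forward in the alphabet (wrapping around) — i.e. ROT13.
Doing the same to "hhwjjdmdq": "uujwwqzqd".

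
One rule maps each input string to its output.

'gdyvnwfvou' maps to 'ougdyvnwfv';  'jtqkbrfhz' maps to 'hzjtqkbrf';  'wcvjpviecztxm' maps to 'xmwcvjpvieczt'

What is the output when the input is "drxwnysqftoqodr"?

drdrxwnysqftoqo

Each output is the input with this applied: move the last 2 characters to the front (rotate right by 2).
On "drxwnysqftoqodr" that produces "drdrxwnysqftoqo".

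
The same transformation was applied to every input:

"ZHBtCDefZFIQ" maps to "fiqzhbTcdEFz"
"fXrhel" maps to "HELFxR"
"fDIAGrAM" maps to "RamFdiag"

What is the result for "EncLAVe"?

The transformation: flip the case of every letter, then move the last 3 characters to the front (rotate right by 3).
On "EncLAVe": the first step gives "eNClavE", and the second then gives "avEeNCl".

avEeNCl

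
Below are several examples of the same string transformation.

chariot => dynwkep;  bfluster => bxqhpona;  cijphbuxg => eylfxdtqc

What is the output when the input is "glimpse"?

hcieola

The rule is to swap each adjacent pair of characters (1↔2, 3↔4, ...), then shift every letter 4 places backward in the alphabet (wrapping around).
For "glimpse", step one produces "lgmispe"; step two turns that into "hcieola".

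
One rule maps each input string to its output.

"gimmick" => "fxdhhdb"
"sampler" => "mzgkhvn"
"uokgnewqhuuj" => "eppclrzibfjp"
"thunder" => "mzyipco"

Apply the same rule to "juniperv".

qmzkdipe

The rule is to reverse the string, then shift every letter 5 places backward in the alphabet (wrapping around).
For "juniperv", step one produces "vrepinuj"; step two turns that into "qmzkdipe".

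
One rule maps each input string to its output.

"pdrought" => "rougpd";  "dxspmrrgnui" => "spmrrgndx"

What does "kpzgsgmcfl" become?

zgsgmckp

Rule — delete the last 2 characters, then move the first 2 characters to the end (rotate left by 2).
"kpzgsgmcfl" → "kpzgsgmc" → "zgsgmckp".
(Check on "pdrought": → "pdroug" → "rougpd" ✓)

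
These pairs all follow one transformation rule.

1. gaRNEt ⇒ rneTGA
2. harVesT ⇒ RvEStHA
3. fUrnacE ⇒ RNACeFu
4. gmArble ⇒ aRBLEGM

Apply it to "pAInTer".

What's happening: move the first 2 characters to the end (rotate left by 2), then flip the case of every letter.
"pAInTer" → "InTerpA" → "iNtERPa".

iNtERPa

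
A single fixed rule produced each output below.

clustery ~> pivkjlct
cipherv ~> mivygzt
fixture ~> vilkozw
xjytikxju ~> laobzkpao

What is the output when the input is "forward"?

Each output is the input with this applied: reverse the string, then shift every letter 9 places backward in the alphabet (wrapping around).
Applying both steps to "forward": "drawrof", then "uirnifw".
(Check on "xjytikxju": → "ujxkityjx" → "laobzkpao" ✓)

uirnifw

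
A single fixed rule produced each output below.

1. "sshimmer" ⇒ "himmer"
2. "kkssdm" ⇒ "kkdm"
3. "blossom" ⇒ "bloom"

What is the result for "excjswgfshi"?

Rule — remove every "s".
Doing the same to "excjswgfshi": "excjwgfhi".

excjwgfhi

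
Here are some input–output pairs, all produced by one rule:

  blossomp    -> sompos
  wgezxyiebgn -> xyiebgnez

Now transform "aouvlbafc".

Each output is the input with this applied: delete the first 2 characters, then move the first 2 characters to the end (rotate left by 2).
Applying both steps to "aouvlbafc": "uvlbafc", then "lbafcuv".

lbafcuv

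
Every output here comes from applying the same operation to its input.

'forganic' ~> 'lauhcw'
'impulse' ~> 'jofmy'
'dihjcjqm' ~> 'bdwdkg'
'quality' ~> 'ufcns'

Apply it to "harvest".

lpymn

Looking at the pairs, the operation is to delete the first 2 characters, then shift every letter 6 places backward in the alphabet (wrapping around).
For "harvest", step one produces "rvest"; step two turns that into "lpymn".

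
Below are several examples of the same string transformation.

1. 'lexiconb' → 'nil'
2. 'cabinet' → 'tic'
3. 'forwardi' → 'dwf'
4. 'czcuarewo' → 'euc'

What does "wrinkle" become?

enw

Looking at the pairs, the operation is to keep one character in every 3, starting at position 1 (positions 1st, 4th, 7th, ...), then reverse the string.
For "wrinkle" the result is "enw".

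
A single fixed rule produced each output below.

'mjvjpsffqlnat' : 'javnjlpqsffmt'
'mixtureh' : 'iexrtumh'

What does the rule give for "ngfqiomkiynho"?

ghfnqyiiokmno

The pattern: take characters alternately from the front and the back (1st, last, 2nd, 2nd-last, ...), then move the first 2 characters to the end (rotate left by 2).
For "ngfqiomkiynho", step one produces "noghfnqyiiokm"; step two turns that into "ghfnqyiiokmno".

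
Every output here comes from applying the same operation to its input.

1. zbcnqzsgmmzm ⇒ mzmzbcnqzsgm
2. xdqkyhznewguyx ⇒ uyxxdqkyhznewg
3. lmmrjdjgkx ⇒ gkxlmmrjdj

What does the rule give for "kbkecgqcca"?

The pattern: move the last 3 characters to the front (rotate right by 3).
"kbkecgqcca" → "ccakbkecgq".

ccakbkecgq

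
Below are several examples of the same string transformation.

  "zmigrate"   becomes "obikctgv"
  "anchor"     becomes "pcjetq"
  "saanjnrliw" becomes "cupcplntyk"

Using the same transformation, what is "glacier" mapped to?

niecgkt

Each output is the input with this applied: shift every letter 2 places forward in the alphabet (wrapping around), then swap each adjacent pair of characters (1↔2, 3↔4, ...).
On "glacier" that produces "niecgkt".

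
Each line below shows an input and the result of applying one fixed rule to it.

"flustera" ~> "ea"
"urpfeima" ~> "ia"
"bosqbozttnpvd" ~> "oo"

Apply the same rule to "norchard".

In each case the input is transformed by: keep every other character starting from the second (positions 2nd, 4th, 6th, ...), then keep only the vowels.
For "norchard", step one produces "ocad"; step two turns that into "oa".

oa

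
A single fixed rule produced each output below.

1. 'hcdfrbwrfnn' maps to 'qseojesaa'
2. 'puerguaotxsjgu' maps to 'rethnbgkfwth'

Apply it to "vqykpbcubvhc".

What's happening: shift every letter 13 places forward in the alphabet (wrapping around) — i.e. ROT13, then delete the first 2 characters.
Applying both steps to "vqykpbcubvhc": "idlxcophoiup", then "lxcophoiup".

lxcophoiup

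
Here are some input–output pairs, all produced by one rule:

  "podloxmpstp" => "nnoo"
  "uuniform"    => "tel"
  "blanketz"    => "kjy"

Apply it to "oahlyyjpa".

zxo

In each case the input is transformed by: keep one character in every 3, starting at position 2 (positions 2nd, 5th, 8th, ...), then shift every letter 1 place backward in the alphabet (wrapping around).
For "oahlyyjpa", step one produces "ayp"; step two turns that into "zxo".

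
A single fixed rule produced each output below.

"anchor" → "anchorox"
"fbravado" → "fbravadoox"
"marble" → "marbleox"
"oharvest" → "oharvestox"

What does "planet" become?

Looking at the pairs, the operation is to append "ox".
Applying that to "planet" gives "planetox".

planetox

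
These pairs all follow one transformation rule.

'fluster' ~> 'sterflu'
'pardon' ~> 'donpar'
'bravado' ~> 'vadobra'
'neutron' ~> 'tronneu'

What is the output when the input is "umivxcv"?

vxcvumi

The transformation: move the first 3 characters to the end (rotate left by 3).
Doing the same to "umivxcv": "vxcvumi".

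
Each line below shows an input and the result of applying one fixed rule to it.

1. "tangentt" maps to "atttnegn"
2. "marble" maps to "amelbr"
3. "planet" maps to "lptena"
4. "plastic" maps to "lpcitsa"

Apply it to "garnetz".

Looking at the pairs, the operation is to move the first 2 characters to the end (rotate left by 2), then reverse the string.
Starting from "garnetz": after the first operation, "rnetzga"; after the second, "agztenr".

agztenr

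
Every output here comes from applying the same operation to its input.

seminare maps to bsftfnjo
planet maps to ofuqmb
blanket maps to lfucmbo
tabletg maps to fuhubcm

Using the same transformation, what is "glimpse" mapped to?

In each case the input is transformed by: shift every letter 1 place forward in the alphabet (wrapping around), then move the last 3 characters to the front (rotate right by 3).
So "glimpse" becomes "qtfhmjn".

qtfhmjn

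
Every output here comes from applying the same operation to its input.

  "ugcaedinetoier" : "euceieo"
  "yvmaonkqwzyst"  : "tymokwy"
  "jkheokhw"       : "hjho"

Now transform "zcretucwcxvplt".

The pattern: keep every other character starting from the first (positions 1st, 3rd, 5th, ...), then move the last character to the front.
Applying both steps to "zcretucwcxvplt": "zrtccvl", then "lzrtccv".

lzrtccv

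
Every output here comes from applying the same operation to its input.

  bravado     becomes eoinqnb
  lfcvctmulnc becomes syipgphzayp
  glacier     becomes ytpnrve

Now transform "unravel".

Each output is the input with this applied: shift every letter 13 places forward in the alphabet (wrapping around) — i.e. ROT13, then swap each adjacent pair of characters (1↔2, 3↔4, ...).
Applying both steps to "unravel": "haeniry", then "ahneriy".

ahneriy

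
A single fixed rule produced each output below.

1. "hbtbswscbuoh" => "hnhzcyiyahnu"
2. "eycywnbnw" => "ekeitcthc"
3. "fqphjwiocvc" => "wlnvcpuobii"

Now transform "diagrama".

What's happening: swap each adjacent pair of characters (1↔2, 3↔4, ...), then shift every letter 6 places forward in the alphabet (wrapping around).
"diagrama" → "idgaaram" → "ojmggxgs".

ojmggxgs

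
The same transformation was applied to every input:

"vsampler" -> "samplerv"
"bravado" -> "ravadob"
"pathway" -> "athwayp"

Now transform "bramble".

The transformation: move the first character to the end.
Doing the same to "bramble": "rambleb".

rambleb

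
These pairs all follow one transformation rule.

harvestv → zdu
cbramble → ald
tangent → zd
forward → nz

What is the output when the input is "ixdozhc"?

What's happening: keep one character in every 3, starting at position 2 (positions 2nd, 5th, 8th, ...), then shift every letter 1 place backward in the alphabet (wrapping around).
"ixdozhc" → "xz" → "wy".
(Check on "forward": → "oa" → "nz" ✓)

wy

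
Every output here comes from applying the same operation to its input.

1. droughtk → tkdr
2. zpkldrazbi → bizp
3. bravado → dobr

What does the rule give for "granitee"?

eegr

The pattern: move the first 2 characters to the end (rotate left by 2), then keep only the last 4 characters.
So "granitee" becomes "eegr".
(Check on "zpkldrazbi": → "kldrazbizp" → "bizp" ✓)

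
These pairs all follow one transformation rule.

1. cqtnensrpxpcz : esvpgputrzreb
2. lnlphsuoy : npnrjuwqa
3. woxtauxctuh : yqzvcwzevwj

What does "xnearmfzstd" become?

The rule is to shift every letter 2 places forward in the alphabet (wrapping around).
For "xnearmfzstd" the result is "zpgctohbuvf".

zpgctohbuvf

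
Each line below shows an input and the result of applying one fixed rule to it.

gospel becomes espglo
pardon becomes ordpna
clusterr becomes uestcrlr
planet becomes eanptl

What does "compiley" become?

mlpicyoe

In each case the input is transformed by: take characters alternately from the front and the back (1st, last, 2nd, 2nd-last, ...), then swap the front and back halves of the string.
Starting from "compiley": after the first operation, "cyoemlpi"; after the second, "mlpicyoe".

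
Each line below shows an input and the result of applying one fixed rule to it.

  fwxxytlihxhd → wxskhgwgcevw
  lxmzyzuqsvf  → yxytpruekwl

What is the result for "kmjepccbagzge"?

dobbazfyfdjli

The pattern: move the first 3 characters to the end (rotate left by 3), then shift every letter 1 place backward in the alphabet (wrapping around).
Working it through for "kmjepccbagzge": intermediate "epccbagzgekmj", final "dobbazfyfdjli".
(Check on "lxmzyzuqsvf": → "zyzuqsvflxm" → "yxytpruekwl" ✓)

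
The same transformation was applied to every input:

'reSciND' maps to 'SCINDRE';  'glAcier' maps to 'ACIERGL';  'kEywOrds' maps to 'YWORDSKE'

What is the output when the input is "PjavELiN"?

AVELINPJ

The rule is to move the first 2 characters to the end (rotate left by 2), then convert every letter to uppercase.
Starting from "PjavELiN": after the first operation, "avELiNPj"; after the second, "AVELINPJ".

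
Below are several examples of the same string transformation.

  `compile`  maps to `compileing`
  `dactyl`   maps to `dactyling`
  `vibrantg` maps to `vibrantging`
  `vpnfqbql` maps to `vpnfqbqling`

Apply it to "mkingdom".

mkingdoming

The rule is to append "ing".
For "mkingdom" the result is "mkingdoming".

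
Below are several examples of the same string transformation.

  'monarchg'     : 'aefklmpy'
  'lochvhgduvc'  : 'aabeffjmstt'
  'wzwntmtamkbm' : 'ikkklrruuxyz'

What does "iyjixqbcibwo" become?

aggghmouvwzz

Each output is the input with this applied: shift every letter 2 places backward in the alphabet (wrapping around), then sort the characters into alphabetical order.
On "iyjixqbcibwo": the first step gives "gwhgvozagzum", and the second then gives "aggghmouvwzz".
(Check on "wzwntmtamkbm": → "uxulrkrykizk" → "ikkklrruuxyz" ✓)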